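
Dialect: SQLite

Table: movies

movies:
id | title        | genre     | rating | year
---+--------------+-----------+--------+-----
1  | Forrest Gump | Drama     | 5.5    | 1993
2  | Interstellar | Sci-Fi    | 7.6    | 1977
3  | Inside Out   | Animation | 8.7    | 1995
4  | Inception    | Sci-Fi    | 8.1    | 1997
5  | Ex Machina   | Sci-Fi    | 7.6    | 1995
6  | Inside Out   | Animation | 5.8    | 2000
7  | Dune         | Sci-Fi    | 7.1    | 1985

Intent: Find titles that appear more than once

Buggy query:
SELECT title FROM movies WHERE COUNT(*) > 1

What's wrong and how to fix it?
Bug: COUNT(*) is an aggregate and cannot be used in WHERE

Fix: Group first, then use HAVING for the count condition

Corrected query:
SELECT title FROM movies GROUP BY title HAVING COUNT(*) > 1

Result:
title     
----------
Inside Out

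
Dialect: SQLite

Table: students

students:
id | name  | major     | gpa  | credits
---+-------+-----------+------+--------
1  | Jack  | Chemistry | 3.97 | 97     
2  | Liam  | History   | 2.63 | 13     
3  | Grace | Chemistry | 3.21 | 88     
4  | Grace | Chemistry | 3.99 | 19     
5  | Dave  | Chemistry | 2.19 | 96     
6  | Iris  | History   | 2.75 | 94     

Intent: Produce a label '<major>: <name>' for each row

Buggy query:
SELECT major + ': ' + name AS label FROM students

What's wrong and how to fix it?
Bug: SQLite uses || for string concatenation; + coerces text to numbers (yielding 0)

Fix: Replace + with || to concatenate text

Corrected query:
SELECT major || ': ' || name AS label FROM students

Result:
label           
----------------
Chemistry: Jack 
History: Liam   
Chemistry: Grace
Chemistry: Grace
Chemistry: Dave 
History: Iris   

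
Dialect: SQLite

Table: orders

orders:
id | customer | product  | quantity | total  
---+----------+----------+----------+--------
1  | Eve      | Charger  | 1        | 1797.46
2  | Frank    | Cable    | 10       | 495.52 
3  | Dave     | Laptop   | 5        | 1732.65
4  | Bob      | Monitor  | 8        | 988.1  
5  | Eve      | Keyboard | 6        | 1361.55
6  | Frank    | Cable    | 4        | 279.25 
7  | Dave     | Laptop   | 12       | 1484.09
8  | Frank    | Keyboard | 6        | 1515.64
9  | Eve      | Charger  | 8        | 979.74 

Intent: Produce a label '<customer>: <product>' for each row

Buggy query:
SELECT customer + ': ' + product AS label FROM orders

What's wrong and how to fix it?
Bug: '+' is numeric addition; on text columns SQLite converts them to 0 instead of concatenating

Fix: Replace + with || to concatenate text

Corrected query:
SELECT customer || ': ' || product AS label FROM orders

Result:
label          
---------------
Eve: Charger   
Frank: Cable   
Dave: Laptop   
Bob: Monitor   
Eve: Keyboard  
Frank: Cable   
Dave: Laptop   
Frank: Keyboard
Eve: Charger   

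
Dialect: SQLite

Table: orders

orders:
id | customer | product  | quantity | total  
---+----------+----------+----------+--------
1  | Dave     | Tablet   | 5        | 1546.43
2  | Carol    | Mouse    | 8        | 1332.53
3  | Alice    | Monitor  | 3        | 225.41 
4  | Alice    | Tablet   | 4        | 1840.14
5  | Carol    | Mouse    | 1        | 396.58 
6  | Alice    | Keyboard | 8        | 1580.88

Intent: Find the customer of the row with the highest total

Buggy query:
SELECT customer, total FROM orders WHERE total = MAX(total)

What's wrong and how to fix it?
Bug: MAX(total) is an aggregate and cannot be used directly in WHERE

Fix: Use a subquery: WHERE total = (SELECT MAX(total) FROM orders)

Corrected query:
SELECT customer, total FROM orders WHERE total = (SELECT MAX(total) FROM orders)

Result:
customer | total  
---------+--------
Alice    | 1840.14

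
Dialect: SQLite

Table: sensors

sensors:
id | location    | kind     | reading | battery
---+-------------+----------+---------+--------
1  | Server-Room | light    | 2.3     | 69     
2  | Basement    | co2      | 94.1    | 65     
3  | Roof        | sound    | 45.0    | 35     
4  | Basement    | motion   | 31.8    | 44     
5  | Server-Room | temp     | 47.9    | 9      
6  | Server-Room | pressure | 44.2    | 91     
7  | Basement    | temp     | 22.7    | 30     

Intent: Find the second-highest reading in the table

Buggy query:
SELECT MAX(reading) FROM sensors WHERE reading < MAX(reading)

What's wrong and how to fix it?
Bug: The inner MAX is an aggregate inside WHERE, which is not allowed

Fix: Compute the overall MAX in a subquery, then take MAX of rows below it

Corrected query:
SELECT MAX(reading) FROM sensors WHERE reading < (SELECT MAX(reading) FROM sensors)

Result:
MAX(reading)
------------
47.9        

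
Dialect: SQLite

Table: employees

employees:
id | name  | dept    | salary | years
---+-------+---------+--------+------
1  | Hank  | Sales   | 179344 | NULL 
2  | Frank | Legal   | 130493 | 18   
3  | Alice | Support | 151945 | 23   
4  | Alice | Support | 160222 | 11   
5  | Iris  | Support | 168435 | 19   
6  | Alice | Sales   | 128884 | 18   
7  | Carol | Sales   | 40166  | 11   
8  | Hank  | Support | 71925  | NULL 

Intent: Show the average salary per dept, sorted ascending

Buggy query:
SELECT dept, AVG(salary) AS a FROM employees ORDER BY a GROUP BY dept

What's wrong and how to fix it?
Bug: GROUP BY must precede ORDER BY

Fix: Move ORDER BY to the end, after GROUP BY

Corrected query:
SELECT dept, AVG(salary) AS a FROM employees GROUP BY dept ORDER BY a

Result:
dept    | a            
--------+--------------
Sales   | 116131.333333
Legal   | 130493       
Support | 138131.75    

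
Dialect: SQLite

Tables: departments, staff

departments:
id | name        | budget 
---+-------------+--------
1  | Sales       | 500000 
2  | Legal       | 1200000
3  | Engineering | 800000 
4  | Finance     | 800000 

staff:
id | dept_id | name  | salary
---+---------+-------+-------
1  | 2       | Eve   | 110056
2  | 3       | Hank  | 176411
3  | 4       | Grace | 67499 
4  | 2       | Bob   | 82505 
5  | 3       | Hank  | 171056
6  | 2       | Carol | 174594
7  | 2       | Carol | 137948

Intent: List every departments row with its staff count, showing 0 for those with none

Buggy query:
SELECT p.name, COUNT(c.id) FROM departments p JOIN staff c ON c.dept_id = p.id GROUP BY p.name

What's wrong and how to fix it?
Bug: INNER JOIN drops departments rows that have no matching staff rows

Fix: Use LEFT JOIN so parents without children still appear (COUNT(c.id) gives 0)

Corrected query:
SELECT p.name, COUNT(c.id) FROM departments p LEFT JOIN staff c ON c.dept_id = p.id GROUP BY p.name

Result:
name        | COUNT(c.id)
------------+------------
Engineering | 2          
Finance     | 1          
Legal       | 4          
Sales       | 0          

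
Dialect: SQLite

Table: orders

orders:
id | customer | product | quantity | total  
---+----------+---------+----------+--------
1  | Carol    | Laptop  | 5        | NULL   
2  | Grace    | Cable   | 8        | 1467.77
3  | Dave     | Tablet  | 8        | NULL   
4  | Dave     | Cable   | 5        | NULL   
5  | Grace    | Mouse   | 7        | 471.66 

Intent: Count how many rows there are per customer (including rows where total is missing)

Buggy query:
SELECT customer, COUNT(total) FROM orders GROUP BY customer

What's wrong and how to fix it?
Bug: COUNT(column) counts non-NULL values only; rows with NULL total aren't counted

Fix: Replace COUNT(total) with COUNT(*)

Corrected query:
SELECT customer, COUNT(*) FROM orders GROUP BY customer

Result:
customer | COUNT(*)
---------+---------
Carol    | 1       
Dave     | 2       
Grace    | 2       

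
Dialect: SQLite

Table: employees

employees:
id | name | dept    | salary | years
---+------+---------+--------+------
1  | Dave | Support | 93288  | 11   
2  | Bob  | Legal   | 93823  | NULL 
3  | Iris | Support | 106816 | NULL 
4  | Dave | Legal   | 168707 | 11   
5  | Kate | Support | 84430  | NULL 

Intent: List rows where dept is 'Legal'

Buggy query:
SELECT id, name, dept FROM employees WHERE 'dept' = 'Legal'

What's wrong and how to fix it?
Bug: 'dept' in single quotes is a string literal, not the column; the comparison is literal-vs-literal and never true

Fix: Remove the quotes around the column name (or use double quotes for an identifier)

Corrected query:
SELECT id, name, dept FROM employees WHERE dept = 'Legal'

Result:
id | name | dept 
---+------+------
2  | Bob  | Legal
4  | Dave | Legal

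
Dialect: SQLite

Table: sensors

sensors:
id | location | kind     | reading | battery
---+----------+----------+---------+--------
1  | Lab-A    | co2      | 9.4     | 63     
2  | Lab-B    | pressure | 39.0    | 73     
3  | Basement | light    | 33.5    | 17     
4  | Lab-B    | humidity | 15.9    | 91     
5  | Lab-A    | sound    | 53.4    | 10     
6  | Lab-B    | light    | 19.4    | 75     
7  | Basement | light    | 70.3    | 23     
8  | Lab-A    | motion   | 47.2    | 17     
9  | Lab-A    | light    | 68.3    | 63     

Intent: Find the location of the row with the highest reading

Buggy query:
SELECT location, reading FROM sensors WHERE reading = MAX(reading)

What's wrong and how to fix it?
Bug: MAX(reading) is an aggregate and cannot be used directly in WHERE

Fix: Wrap MAX in a scalar subquery so WHERE compares against a single value

Corrected query:
SELECT location, reading FROM sensors WHERE reading = (SELECT MAX(reading) FROM sensors)

Result:
location | reading
---------+--------
Basement | 70.3   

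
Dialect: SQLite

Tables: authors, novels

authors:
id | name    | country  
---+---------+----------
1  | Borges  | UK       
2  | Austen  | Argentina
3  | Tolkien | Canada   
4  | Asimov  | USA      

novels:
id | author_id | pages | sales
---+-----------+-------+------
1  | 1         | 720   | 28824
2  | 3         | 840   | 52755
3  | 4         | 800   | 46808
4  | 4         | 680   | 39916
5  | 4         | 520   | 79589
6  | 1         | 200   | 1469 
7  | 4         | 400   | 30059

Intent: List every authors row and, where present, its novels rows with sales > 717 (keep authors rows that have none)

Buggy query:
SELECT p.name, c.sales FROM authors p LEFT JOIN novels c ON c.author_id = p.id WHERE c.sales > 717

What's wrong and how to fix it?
Bug: A WHERE condition on the right-hand table after LEFT JOIN drops unmatched parents

Fix: Move the right-table condition into the ON clause so unmatched parents are kept

Corrected query:
SELECT p.name, c.sales FROM authors p LEFT JOIN novels c ON c.author_id = p.id AND c.sales > 717

Result:
name    | sales
--------+------
Borges  | 1469 
Borges  | 28824
Austen  | NULL 
Tolkien | 52755
Asimov  | 30059
Asimov  | 39916
Asimov  | 46808
Asimov  | 79589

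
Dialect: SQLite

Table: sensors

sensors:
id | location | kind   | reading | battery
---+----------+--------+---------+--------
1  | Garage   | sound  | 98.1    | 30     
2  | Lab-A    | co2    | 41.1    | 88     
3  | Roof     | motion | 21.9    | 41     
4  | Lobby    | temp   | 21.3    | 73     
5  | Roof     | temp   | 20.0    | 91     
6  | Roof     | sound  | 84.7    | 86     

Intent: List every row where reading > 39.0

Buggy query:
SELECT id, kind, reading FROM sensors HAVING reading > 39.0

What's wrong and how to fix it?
Bug: HAVING filters the output of aggregation, but this query has no GROUP BY and no aggregate functions, so SQLite rejects it (HAVING clause on a non-aggregate query); the condition here is per row

Fix: Replace HAVING with WHERE since the condition applies to individual rows

Corrected query:
SELECT id, kind, reading FROM sensors WHERE reading > 39.0

Result:
id | kind  | reading
---+-------+--------
1  | sound | 98.1   
2  | co2   | 41.1   
6  | sound | 84.7   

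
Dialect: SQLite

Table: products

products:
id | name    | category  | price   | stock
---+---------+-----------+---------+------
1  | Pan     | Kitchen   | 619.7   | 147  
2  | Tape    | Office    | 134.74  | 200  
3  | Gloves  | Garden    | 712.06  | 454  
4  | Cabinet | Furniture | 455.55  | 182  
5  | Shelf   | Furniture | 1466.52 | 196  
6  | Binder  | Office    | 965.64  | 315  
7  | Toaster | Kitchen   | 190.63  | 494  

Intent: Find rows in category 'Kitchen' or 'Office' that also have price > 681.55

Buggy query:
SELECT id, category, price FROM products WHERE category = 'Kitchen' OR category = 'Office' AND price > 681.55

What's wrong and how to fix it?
Bug: Without parentheses, AND is evaluated before OR, so the price filter only applies to the 'Office' branch

Fix: Group the OR with parentheses (or use IN), then AND the threshold

Corrected query:
SELECT id, category, price FROM products WHERE (category = 'Kitchen' OR category = 'Office') AND price > 681.55

Result:
id | category | price 
---+----------+-------
6  | Office   | 965.64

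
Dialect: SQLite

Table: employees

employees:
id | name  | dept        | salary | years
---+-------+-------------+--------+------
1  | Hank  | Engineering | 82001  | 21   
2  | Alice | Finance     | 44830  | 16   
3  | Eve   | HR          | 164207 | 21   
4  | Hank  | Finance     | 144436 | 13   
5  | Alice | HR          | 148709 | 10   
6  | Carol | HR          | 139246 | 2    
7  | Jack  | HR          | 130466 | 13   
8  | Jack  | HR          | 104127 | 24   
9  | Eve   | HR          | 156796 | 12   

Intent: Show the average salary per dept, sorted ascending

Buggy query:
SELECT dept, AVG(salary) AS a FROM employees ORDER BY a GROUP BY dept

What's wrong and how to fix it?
Bug: GROUP BY must precede ORDER BY

Fix: Reorder: SELECT … FROM … GROUP BY … ORDER BY …

Corrected query:
SELECT dept, AVG(salary) AS a FROM employees GROUP BY dept ORDER BY a

Result:
dept        | a            
------------+--------------
Engineering | 82001        
Finance     | 94633        
HR          | 140591.833333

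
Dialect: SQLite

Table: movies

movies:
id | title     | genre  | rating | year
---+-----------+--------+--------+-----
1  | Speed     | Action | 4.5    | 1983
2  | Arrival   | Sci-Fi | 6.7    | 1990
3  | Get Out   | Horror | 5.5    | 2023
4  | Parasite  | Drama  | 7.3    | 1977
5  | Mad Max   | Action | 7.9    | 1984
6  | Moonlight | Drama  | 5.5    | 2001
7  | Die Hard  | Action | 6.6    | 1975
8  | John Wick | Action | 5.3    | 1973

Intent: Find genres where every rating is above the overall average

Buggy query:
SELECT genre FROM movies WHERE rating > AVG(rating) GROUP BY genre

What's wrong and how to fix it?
Bug: WHERE evaluates per row before aggregation, so AVG() is unavailable

Fix: Compute the overall average in a scalar subquery and compare each group's MIN against it in HAVING

Corrected query:
SELECT genre FROM movies GROUP BY genre HAVING MIN(rating) > (SELECT AVG(rating) FROM movies)

Result:
genre 
------
Sci-Fi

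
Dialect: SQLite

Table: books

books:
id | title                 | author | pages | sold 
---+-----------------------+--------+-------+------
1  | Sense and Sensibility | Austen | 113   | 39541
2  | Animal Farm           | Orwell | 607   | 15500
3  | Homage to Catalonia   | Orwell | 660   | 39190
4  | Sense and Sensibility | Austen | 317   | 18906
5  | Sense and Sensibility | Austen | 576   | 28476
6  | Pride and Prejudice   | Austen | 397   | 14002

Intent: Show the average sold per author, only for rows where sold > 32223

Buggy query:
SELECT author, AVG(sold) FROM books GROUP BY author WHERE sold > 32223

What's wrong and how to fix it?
Bug: WHERE cannot follow GROUP BY

Fix: Place WHERE between FROM and GROUP BY

Corrected query:
SELECT author, AVG(sold) FROM books WHERE sold > 32223 GROUP BY author

Result:
author | AVG(sold)
-------+----------
Austen | 39541    
Orwell | 39190    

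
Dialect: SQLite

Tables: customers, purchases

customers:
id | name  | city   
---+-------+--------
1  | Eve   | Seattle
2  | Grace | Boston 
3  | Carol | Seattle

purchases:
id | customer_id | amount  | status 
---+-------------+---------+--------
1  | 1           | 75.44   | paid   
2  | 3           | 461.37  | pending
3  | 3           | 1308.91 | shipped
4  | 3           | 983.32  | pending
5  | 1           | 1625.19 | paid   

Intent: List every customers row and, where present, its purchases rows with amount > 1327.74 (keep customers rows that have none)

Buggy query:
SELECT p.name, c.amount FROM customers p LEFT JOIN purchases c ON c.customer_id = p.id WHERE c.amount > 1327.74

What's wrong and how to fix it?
Bug: Filtering c.amount in WHERE discards the NULL rows produced by LEFT JOIN, turning it into an inner join

Fix: Move the right-table condition into the ON clause so unmatched parents are kept

Corrected query:
SELECT p.name, c.amount FROM customers p LEFT JOIN purchases c ON c.customer_id = p.id AND c.amount > 1327.74

Result:
name  | amount 
------+--------
Eve   | 1625.19
Grace | NULL   
Carol | NULL   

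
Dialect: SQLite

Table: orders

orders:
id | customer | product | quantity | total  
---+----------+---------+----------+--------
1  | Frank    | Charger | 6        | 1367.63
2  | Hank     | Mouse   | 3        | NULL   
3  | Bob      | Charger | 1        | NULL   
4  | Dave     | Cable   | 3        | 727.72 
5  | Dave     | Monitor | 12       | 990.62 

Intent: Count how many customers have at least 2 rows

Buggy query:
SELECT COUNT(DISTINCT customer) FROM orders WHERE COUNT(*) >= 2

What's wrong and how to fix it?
Bug: WHERE filters individual rows, not groups, so a group-level COUNT is invalid there

Fix: Group first with HAVING COUNT(*) >= 2, then COUNT the resulting groups

Corrected query:
SELECT COUNT(*) FROM (SELECT customer FROM orders GROUP BY customer HAVING COUNT(*) >= 2)

Result:
COUNT(*)
--------
1       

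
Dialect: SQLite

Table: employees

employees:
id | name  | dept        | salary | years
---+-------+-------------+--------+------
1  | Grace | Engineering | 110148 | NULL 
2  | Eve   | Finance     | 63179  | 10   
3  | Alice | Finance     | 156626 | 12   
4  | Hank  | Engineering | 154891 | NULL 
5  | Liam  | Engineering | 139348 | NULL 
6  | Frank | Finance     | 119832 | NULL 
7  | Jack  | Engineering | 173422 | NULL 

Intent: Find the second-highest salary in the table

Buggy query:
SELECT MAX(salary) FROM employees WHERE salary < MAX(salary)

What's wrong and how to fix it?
Bug: The inner MAX is an aggregate inside WHERE, which is not allowed

Fix: Put the inner MAX in a scalar subquery

Corrected query:
SELECT MAX(salary) FROM employees WHERE salary < (SELECT MAX(salary) FROM employees)

Result:
MAX(salary)
-----------
156626     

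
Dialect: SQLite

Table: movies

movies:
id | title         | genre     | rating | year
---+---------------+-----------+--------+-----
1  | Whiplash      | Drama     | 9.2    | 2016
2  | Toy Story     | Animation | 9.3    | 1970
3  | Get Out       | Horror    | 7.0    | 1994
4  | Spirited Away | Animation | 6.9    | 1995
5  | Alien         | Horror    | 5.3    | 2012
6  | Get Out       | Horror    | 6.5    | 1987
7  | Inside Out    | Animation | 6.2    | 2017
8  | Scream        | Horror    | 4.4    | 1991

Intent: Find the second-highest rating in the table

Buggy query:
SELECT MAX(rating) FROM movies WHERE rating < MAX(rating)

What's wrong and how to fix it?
Bug: MAX(rating) on the right of the comparison is an aggregate-in-WHERE error

Fix: Compute the overall MAX in a subquery, then take MAX of rows below it

Corrected query:
SELECT MAX(rating) FROM movies WHERE rating < (SELECT MAX(rating) FROM movies)

Result:
MAX(rating)
-----------
9.2        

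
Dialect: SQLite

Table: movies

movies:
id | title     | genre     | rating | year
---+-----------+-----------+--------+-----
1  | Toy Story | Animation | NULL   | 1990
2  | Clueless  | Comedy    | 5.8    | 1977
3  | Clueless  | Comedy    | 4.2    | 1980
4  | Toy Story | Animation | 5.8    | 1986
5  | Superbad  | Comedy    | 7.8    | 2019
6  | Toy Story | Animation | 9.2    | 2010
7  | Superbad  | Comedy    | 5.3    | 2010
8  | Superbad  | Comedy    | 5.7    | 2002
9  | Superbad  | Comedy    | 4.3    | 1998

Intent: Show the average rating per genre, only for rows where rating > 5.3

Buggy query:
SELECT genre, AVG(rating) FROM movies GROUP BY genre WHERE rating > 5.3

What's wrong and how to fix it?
Bug: Row-level WHERE must come before GROUP BY in the clause order

Fix: Move the WHERE clause before GROUP BY

Corrected query:
SELECT genre, AVG(rating) FROM movies WHERE rating > 5.3 GROUP BY genre

Result:
genre     | AVG(rating)
----------+------------
Animation | 7.5        
Comedy    | 6.433333   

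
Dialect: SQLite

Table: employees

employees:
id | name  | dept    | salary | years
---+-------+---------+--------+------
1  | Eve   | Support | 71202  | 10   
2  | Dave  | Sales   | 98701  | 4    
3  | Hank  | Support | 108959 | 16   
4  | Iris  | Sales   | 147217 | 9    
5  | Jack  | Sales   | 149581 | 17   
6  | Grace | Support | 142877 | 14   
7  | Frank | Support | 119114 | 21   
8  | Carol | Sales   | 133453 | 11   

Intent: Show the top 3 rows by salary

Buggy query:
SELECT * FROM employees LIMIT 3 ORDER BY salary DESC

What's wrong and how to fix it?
Bug: LIMIT must come after ORDER BY

Fix: Sort with ORDER BY, then apply LIMIT

Corrected query:
SELECT * FROM employees ORDER BY salary DESC LIMIT 3

Result:
id | name  | dept    | salary | years
---+-------+---------+--------+------
5  | Jack  | Sales   | 149581 | 17   
4  | Iris  | Sales   | 147217 | 9    
6  | Grace | Support | 142877 | 14   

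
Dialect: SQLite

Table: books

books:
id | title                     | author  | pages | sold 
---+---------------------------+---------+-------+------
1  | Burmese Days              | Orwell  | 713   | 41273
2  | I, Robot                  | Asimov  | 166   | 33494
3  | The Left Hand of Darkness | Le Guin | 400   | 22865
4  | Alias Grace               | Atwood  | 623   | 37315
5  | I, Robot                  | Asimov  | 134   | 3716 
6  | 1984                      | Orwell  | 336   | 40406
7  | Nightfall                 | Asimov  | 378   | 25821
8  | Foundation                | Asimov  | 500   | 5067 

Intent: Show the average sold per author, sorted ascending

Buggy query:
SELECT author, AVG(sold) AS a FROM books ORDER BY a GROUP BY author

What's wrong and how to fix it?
Bug: GROUP BY must precede ORDER BY

Fix: Reorder: SELECT … FROM … GROUP BY … ORDER BY …

Corrected query:
SELECT author, AVG(sold) AS a FROM books GROUP BY author ORDER BY a

Result:
author  | a      
--------+--------
Asimov  | 17024.5
Le Guin | 22865  
Atwood  | 37315  
Orwell  | 40839.5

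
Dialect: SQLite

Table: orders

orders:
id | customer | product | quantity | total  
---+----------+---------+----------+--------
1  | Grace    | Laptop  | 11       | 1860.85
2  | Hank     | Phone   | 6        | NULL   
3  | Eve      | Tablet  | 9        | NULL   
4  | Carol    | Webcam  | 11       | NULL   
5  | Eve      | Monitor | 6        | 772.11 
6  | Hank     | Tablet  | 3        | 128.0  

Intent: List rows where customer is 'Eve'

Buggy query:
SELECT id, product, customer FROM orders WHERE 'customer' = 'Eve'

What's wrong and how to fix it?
Bug: Single quotes denote string literals in SQL; the column name is being compared as a constant string

Fix: Remove the quotes around the column name (or use double quotes for an identifier)

Corrected query:
SELECT id, product, customer FROM orders WHERE customer = 'Eve'

Result:
id | product | customer
---+---------+---------
3  | Tablet  | Eve     
5  | Monitor | Eve     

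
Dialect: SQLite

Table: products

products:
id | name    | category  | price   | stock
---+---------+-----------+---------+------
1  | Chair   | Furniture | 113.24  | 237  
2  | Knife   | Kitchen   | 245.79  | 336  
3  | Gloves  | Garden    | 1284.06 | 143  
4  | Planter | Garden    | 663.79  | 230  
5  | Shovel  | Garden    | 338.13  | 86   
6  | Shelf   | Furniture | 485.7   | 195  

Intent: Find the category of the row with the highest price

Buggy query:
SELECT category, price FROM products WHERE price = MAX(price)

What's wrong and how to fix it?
Bug: WHERE is evaluated per row; an aggregate over the whole table isn't defined there

Fix: Wrap MAX in a scalar subquery so WHERE compares against a single value

Corrected query:
SELECT category, price FROM products WHERE price = (SELECT MAX(price) FROM products)

Result:
category | price  
---------+--------
Garden   | 1284.06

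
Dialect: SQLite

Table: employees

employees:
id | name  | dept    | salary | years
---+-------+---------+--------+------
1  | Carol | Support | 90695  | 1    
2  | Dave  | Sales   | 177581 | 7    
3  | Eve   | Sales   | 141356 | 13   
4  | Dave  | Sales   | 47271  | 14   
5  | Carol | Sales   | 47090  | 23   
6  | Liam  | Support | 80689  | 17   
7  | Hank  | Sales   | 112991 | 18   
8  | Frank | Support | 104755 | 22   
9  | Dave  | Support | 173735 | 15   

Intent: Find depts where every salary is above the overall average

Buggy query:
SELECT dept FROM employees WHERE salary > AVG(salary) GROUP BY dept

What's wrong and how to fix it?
Bug: AVG() is an aggregate; it can't sit directly in WHERE

Fix: Compute the overall average in a scalar subquery and compare each group's MIN against it in HAVING

Corrected query:
SELECT dept FROM employees GROUP BY dept HAVING MIN(salary) > (SELECT AVG(salary) FROM employees)

Result:
(no rows)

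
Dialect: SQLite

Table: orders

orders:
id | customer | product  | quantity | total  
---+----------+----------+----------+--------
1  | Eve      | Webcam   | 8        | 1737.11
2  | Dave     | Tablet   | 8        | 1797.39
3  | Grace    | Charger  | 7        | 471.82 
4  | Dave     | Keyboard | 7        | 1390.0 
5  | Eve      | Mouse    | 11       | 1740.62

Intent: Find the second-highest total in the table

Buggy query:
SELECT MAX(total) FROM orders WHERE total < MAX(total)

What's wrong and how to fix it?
Bug: The inner MAX is an aggregate inside WHERE, which is not allowed

Fix: Put the inner MAX in a scalar subquery

Corrected query:
SELECT MAX(total) FROM orders WHERE total < (SELECT MAX(total) FROM orders)

Result:
MAX(total)
----------
1740.62   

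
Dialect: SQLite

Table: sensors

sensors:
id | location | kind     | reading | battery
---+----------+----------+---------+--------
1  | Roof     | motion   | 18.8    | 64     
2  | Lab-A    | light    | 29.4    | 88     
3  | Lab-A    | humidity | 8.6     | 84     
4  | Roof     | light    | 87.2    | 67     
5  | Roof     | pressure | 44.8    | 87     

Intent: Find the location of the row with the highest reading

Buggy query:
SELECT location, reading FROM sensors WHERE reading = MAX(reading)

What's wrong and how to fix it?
Bug: WHERE is evaluated per row; an aggregate over the whole table isn't defined there

Fix: Wrap MAX in a scalar subquery so WHERE compares against a single value

Corrected query:
SELECT location, reading FROM sensors WHERE reading = (SELECT MAX(reading) FROM sensors)

Result:
location | reading
---------+--------
Roof     | 87.2   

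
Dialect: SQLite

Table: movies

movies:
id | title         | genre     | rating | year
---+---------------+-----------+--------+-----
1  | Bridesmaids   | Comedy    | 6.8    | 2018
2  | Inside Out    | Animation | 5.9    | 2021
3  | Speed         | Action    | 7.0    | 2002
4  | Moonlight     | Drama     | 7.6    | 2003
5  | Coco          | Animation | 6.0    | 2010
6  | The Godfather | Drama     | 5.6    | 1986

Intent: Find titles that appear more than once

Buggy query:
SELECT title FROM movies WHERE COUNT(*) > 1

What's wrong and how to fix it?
Bug: WHERE can't reference COUNT(*); aggregates are computed after WHERE

Fix: Group first, then use HAVING for the count condition

Corrected query:
SELECT title FROM movies GROUP BY title HAVING COUNT(*) > 1

Result:
(no rows)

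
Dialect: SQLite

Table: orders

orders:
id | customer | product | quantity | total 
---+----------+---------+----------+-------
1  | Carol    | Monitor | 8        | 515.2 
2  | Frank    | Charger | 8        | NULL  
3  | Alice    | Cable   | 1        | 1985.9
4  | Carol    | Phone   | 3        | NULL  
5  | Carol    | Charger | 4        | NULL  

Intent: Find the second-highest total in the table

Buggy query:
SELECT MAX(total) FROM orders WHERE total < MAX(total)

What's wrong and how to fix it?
Bug: MAX(total) on the right of the comparison is an aggregate-in-WHERE error

Fix: Put the inner MAX in a scalar subquery

Corrected query:
SELECT MAX(total) FROM orders WHERE total < (SELECT MAX(total) FROM orders)

Result:
MAX(total)
----------
515.2     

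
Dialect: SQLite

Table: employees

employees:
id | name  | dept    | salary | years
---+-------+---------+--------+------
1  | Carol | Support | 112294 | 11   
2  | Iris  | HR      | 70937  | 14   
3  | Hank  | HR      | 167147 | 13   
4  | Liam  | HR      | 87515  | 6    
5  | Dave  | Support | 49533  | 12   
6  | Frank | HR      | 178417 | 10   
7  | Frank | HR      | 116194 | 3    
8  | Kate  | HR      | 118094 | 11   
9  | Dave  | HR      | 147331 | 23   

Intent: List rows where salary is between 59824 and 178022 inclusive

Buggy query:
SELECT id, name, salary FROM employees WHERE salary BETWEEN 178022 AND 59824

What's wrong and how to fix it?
Bug: BETWEEN expects the lower bound first; with 178022 AND 59824 the range is empty

Fix: Write BETWEEN 59824 AND 178022

Corrected query:
SELECT id, name, salary FROM employees WHERE salary BETWEEN 59824 AND 178022

Result:
id | name  | salary
---+-------+-------
1  | Carol | 112294
2  | Iris  | 70937 
3  | Hank  | 167147
4  | Liam  | 87515 
7  | Frank | 116194
8  | Kate  | 118094
9  | Dave  | 147331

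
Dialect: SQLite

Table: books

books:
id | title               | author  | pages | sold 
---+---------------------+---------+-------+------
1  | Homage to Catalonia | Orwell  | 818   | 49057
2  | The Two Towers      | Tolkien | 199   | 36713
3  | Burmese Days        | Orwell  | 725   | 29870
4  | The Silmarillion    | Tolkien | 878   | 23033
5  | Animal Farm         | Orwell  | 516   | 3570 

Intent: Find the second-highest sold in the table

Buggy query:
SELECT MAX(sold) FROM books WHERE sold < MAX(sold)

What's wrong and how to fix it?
Bug: MAX(sold) on the right of the comparison is an aggregate-in-WHERE error

Fix: Compute the overall MAX in a subquery, then take MAX of rows below it

Corrected query:
SELECT MAX(sold) FROM books WHERE sold < (SELECT MAX(sold) FROM books)

Result:
MAX(sold)
---------
36713    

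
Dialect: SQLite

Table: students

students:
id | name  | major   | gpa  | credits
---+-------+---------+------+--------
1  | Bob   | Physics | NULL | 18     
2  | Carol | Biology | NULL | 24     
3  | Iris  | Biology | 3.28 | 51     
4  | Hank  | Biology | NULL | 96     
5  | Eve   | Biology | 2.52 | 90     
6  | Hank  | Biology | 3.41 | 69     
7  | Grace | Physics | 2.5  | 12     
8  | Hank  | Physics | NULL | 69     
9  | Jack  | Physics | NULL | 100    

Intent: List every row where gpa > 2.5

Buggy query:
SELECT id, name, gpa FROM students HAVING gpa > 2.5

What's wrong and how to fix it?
Bug: This is a non-aggregate query (no GROUP BY, no aggregates), so in SQLite the HAVING clause is invalid here; a row-level condition belongs in WHERE

Fix: Replace HAVING with WHERE since the condition applies to individual rows

Corrected query:
SELECT id, name, gpa FROM students WHERE gpa > 2.5

Result:
id | name | gpa 
---+------+-----
3  | Iris | 3.28
5  | Eve  | 2.52
6  | Hank | 3.41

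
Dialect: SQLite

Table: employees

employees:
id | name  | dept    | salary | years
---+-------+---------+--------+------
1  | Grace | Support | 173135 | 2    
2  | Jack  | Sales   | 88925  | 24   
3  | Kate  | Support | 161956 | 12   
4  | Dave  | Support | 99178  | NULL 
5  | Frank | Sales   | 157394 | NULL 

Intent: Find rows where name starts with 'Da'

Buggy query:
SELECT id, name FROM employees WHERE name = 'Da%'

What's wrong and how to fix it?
Bug: '=' compares the literal string including the % character; pattern matching needs LIKE

Fix: Replace '=' with LIKE so 'Da%' is treated as a pattern

Corrected query:
SELECT id, name FROM employees WHERE name LIKE 'Da%'

Result:
id | name
---+-----
4  | Dave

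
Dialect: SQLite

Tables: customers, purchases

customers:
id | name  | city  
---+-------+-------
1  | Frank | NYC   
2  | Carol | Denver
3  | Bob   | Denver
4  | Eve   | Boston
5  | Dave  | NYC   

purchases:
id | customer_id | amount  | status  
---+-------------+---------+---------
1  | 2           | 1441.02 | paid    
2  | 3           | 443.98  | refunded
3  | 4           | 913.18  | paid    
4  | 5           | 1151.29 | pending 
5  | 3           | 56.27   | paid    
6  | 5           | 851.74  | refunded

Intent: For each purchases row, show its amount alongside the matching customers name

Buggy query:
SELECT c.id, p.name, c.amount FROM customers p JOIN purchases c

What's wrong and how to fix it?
Bug: Missing join condition: each purchases row is matched to all customers rows instead of just its own

Fix: Add ON c.customer_id = p.id to the JOIN

Corrected query:
SELECT c.id, p.name, c.amount FROM customers p JOIN purchases c ON c.customer_id = p.id

Result:
id | name  | amount 
---+-------+--------
1  | Carol | 1441.02
2  | Bob   | 443.98 
3  | Eve   | 913.18 
4  | Dave  | 1151.29
5  | Bob   | 56.27  
6  | Dave  | 851.74 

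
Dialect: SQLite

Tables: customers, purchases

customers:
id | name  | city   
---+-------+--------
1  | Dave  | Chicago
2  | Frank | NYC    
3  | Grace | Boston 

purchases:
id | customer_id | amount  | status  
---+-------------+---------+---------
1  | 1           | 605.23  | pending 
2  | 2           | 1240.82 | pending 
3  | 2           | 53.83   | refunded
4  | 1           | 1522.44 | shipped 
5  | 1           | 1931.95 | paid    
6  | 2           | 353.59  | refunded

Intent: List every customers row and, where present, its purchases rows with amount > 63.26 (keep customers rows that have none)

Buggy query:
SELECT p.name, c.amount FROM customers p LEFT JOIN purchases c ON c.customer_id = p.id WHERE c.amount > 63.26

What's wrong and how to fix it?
Bug: A WHERE condition on the right-hand table after LEFT JOIN drops unmatched parents

Fix: Move the right-table condition into the ON clause so unmatched parents are kept

Corrected query:
SELECT p.name, c.amount FROM customers p LEFT JOIN purchases c ON c.customer_id = p.id AND c.amount > 63.26

Result:
name  | amount 
------+--------
Dave  | 605.23 
Dave  | 1522.44
Dave  | 1931.95
Frank | 353.59 
Frank | 1240.82
Grace | NULL   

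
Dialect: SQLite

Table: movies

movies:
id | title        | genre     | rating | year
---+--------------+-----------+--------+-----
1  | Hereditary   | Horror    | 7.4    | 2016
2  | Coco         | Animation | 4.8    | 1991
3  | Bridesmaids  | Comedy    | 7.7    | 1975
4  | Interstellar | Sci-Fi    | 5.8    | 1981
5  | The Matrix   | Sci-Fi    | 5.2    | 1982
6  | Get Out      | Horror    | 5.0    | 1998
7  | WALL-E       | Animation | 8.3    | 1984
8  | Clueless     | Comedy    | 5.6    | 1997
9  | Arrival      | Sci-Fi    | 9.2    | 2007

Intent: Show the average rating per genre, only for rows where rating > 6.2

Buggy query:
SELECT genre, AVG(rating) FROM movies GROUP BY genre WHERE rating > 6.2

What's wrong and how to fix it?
Bug: Row-level WHERE must come before GROUP BY in the clause order

Fix: Place WHERE between FROM and GROUP BY

Corrected query:
SELECT genre, AVG(rating) FROM movies WHERE rating > 6.2 GROUP BY genre

Result:
genre     | AVG(rating)
----------+------------
Animation | 8.3        
Comedy    | 7.7        
Horror    | 7.4        
Sci-Fi    | 9.2        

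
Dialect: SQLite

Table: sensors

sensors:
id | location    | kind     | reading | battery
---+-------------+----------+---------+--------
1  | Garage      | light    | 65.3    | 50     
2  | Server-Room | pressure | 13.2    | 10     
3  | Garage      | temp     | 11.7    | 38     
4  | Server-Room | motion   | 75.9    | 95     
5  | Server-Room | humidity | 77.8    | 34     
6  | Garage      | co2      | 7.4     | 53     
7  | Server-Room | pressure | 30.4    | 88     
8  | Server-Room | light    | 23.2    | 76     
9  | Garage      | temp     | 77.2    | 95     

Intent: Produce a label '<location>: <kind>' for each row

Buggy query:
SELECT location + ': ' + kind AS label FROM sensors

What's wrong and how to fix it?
Bug: SQLite uses || for string concatenation; + coerces text to numbers (yielding 0)

Fix: Use the || operator for string concatenation

Corrected query:
SELECT location || ': ' || kind AS label FROM sensors

Result:
label                
---------------------
Garage: light        
Server-Room: pressure
Garage: temp         
Server-Room: motion  
Server-Room: humidity
Garage: co2          
Server-Room: pressure
Server-Room: light   
Garage: temp         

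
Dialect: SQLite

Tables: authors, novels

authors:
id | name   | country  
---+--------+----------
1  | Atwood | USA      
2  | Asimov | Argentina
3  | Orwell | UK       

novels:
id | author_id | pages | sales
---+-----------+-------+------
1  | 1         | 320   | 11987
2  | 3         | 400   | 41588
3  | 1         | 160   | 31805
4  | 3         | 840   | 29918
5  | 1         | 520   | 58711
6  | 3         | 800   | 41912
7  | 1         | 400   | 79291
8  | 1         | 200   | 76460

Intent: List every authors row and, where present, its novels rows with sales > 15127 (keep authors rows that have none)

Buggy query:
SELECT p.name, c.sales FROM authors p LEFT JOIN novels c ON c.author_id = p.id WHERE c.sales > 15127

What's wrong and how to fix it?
Bug: Filtering c.sales in WHERE discards the NULL rows produced by LEFT JOIN, turning it into an inner join

Fix: Move the right-table condition into the ON clause so unmatched parents are kept

Corrected query:
SELECT p.name, c.sales FROM authors p LEFT JOIN novels c ON c.author_id = p.id AND c.sales > 15127

Result:
name   | sales
-------+------
Atwood | 31805
Atwood | 58711
Atwood | 76460
Atwood | 79291
Asimov | NULL 
Orwell | 29918
Orwell | 41588
Orwell | 41912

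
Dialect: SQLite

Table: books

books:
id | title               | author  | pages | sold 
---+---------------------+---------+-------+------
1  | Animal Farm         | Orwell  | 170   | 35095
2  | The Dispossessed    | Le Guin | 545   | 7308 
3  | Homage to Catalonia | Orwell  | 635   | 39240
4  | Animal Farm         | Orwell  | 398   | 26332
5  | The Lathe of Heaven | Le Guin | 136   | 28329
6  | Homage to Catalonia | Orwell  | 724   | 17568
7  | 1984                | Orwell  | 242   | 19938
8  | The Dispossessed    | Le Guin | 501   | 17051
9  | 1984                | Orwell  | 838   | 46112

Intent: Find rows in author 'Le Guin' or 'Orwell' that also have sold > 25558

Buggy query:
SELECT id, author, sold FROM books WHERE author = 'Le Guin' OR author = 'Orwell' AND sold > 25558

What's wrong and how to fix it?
Bug: AND binds tighter than OR, so this parses as author = 'Le Guin' OR (author = 'Orwell' AND sold > 25558)

Fix: Add parentheses around the OR so the AND applies to both alternatives

Corrected query:
SELECT id, author, sold FROM books WHERE (author = 'Le Guin' OR author = 'Orwell') AND sold > 25558

Result:
id | author  | sold 
---+---------+------
1  | Orwell  | 35095
3  | Orwell  | 39240
4  | Orwell  | 26332
5  | Le Guin | 28329
9  | Orwell  | 46112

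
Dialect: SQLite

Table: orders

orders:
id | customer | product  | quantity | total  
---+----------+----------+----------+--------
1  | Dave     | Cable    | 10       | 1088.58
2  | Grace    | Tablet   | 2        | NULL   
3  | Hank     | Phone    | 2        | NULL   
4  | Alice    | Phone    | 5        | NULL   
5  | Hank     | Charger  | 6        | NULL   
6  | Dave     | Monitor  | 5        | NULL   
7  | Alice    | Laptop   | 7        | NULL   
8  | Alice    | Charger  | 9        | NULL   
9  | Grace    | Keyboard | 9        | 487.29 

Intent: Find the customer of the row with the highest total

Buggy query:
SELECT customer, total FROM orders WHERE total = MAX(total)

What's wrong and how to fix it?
Bug: MAX(total) is an aggregate and cannot be used directly in WHERE

Fix: Use a subquery: WHERE total = (SELECT MAX(total) FROM orders)

Corrected query:
SELECT customer, total FROM orders WHERE total = (SELECT MAX(total) FROM orders)

Result:
customer | total  
---------+--------
Dave     | 1088.58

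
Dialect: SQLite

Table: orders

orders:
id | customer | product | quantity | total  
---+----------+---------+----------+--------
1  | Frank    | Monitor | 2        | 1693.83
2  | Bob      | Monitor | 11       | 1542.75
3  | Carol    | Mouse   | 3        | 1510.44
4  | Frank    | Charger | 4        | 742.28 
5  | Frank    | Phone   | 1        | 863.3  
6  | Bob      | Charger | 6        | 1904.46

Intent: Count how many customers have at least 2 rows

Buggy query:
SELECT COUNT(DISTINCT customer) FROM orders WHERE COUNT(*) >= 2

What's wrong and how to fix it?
Bug: WHERE filters individual rows, not groups, so a group-level COUNT is invalid there

Fix: Group first with HAVING COUNT(*) >= 2, then COUNT the resulting groups

Corrected query:
SELECT COUNT(*) FROM (SELECT customer FROM orders GROUP BY customer HAVING COUNT(*) >= 2)

Result:
COUNT(*)
--------
2       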